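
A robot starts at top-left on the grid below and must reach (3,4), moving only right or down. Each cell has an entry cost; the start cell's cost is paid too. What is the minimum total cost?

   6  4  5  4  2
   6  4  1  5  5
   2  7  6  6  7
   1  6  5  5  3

Take [0,0] -> [0,1] -> [1,1] -> [1,2] -> [1,3] -> [2,3] -> [3,3] -> [3,4] for a total of 6 + 4 + 4 + 1 + 5 + 6 + 5 + 3 = 34.

34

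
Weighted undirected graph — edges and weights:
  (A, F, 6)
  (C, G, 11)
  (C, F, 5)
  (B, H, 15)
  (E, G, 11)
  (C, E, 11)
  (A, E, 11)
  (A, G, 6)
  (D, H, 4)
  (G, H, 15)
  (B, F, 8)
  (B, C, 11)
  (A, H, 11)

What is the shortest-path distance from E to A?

Comparing a few candidate routes:
E -> C -> F -> A: 11 + 5 + 6 = 22
E -> A: 11
E -> C -> G -> A: 11 + 11 + 6 = 28
E -> G -> A: 11 + 6 = 17
Shortest: 11.

11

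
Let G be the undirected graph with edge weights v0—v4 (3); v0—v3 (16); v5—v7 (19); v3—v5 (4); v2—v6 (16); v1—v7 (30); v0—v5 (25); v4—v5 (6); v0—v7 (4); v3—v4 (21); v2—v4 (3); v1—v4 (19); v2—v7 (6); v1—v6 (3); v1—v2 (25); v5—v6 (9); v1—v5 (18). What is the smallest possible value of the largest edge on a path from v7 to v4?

4

A few of the v7→v4 routes:
v7-v0-v3-v5-v6-v2-v4: max(4, 16, 4, 9, 16, 3) = 16
v7-v0-v4: max(4, 3) = 4
v7-v2-v6-v5-v4: max(6, 16, 9, 6) = 16
v7-v0-v3-v5-v4: max(4, 16, 4, 6) = 16
v7-v2-v4: max(6, 3) = 6
The minimum achievable maximum is 4.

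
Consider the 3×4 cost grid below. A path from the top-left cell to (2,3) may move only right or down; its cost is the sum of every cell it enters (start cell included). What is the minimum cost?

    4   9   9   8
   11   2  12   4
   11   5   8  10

Cheapest: [0,0] -> [0,1] -> [1,1] -> [2,1] -> [2,2] -> [2,3]
  4 + 9 + 2 + 5 + 8 + 10 = 38
For comparison, the top-then-right route costs 44.

38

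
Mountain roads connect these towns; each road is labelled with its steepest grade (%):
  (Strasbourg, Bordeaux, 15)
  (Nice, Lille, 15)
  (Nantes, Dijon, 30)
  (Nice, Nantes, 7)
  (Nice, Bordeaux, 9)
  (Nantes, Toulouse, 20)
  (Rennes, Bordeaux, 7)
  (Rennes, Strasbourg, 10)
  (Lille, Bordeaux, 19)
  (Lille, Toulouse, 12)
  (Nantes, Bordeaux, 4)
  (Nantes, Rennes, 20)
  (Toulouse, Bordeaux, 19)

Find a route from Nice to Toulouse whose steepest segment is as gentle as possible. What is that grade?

15

Checking several routes:
Nice - Lille - Toulouse: max(15, 12) = 15
Nice - Nantes - Bordeaux - Lille - Toulouse: max(7, 4, 19, 12) = 19
Nice - Nantes - Bordeaux - Toulouse: max(7, 4, 19) = 19
Best route has worst link 15%.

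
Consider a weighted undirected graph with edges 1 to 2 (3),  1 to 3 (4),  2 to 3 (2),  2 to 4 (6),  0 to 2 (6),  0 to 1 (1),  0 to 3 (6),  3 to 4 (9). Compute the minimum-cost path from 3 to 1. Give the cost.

Some routes from 3 to 1:
3 - 0 - 2 - 1: 6 + 6 + 3 = 15
3 - 1: 4
3 - 2 - 1: 2 + 3 = 5
3 - 2 - 0 - 1: 2 + 6 + 1 = 9
3 - 0 - 1: 6 + 1 = 7
Best route has total 4.

4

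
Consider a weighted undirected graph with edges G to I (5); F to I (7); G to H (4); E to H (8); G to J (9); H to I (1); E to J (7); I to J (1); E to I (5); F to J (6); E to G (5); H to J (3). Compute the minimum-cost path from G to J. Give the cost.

Checking several routes:
G-I-J: 5 + 1 = 6
G-H-I-J: 4 + 1 + 1 = 6
G-E-I-J: 5 + 5 + 1 = 11
G-I-H-J: 5 + 1 + 3 = 9
G-H-J: 4 + 3 = 7
G-J: 9
Shortest: 6.

6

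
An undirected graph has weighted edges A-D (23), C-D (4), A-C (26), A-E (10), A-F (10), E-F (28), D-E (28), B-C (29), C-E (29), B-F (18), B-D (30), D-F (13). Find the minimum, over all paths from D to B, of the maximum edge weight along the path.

18

Some routes from D to B:
D - F - B: max(13, 18) = 18
D - C - A - F - B: max(4, 26, 10, 18) = 26
D - A - F - B: max(23, 10, 18) = 23
Best route has worst link 18.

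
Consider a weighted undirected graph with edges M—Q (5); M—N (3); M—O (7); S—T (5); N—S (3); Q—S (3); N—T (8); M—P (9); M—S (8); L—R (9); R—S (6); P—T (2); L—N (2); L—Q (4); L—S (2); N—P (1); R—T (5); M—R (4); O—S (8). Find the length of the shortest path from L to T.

5

Checking several routes:
L - S - N - P - T: 2 + 3 + 1 + 2 = 8
L - N - S - T: 2 + 3 + 5 = 10
L - N - P - T: 2 + 1 + 2 = 5
L - S - T: 2 + 5 = 7
The minimum is 5.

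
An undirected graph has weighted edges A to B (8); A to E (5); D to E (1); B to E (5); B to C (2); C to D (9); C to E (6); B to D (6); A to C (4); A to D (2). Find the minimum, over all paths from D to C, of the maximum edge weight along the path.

4

A few of the D→C routes:
D→A→C: max(2, 4) = 4
D→E→A→C: max(1, 5, 4) = 5
D→E→B→C: max(1, 5, 2) = 5
D→A→E→B→C: max(2, 5, 5, 2) = 5
D→B→C: max(6, 2) = 6
Smallest bottleneck: 4.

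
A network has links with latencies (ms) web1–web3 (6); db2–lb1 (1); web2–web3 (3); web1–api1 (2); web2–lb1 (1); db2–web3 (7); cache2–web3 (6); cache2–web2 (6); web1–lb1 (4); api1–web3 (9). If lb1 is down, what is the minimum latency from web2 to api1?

11

Routes from web2 to api1 avoiding lb1:
web2-web3-api1: 3 + 9 = 12
web2-web3-web1-api1: 3 + 6 + 2 = 11
web2-cache2-web3-web1-api1: 6 + 6 + 6 + 2 = 20
web2-cache2-web3-api1: 6 + 6 + 9 = 21
Best route has total 11 ms.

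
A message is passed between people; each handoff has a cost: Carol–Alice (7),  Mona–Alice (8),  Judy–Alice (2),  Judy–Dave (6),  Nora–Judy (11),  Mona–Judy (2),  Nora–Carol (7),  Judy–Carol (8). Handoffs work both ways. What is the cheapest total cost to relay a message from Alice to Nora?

13

Checking several routes:
Alice-Mona-Judy-Nora: 8 + 2 + 11 = 21
Alice-Carol-Nora: 7 + 7 = 14
Alice-Mona-Judy-Carol-Nora: 8 + 2 + 8 + 7 = 25
Alice-Judy-Nora: 2 + 11 = 13
Alice-Judy-Carol-Nora: 2 + 8 + 7 = 17
Shortest: 13.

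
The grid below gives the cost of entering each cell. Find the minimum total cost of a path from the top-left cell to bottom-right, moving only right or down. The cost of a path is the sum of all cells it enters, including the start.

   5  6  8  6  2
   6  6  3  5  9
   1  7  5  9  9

42

One optimal route is [0,0] -> [1,0] -> [2,0] -> [2,1] -> [2,2] -> [2,3] -> [2,4].
Its cost is 5 + 6 + 1 + 7 + 5 + 9 + 9 = 42.
For comparison, the top-then-right route costs 45.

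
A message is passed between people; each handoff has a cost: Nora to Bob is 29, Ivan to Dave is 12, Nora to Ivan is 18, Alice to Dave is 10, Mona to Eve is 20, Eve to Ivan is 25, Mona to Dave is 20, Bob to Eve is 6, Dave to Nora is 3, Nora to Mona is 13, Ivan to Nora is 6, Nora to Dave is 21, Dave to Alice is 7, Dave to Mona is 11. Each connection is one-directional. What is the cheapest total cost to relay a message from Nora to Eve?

Routes from Nora to Eve:
Nora-Mona-Eve: 13 + 20 = 33
Nora-Dave-Mona-Eve: 21 + 11 + 20 = 52
Nora-Ivan-Dave-Mona-Eve: 18 + 12 + 11 + 20 = 61
Nora-Bob-Eve: 29 + 6 = 35
Shortest: 33.

33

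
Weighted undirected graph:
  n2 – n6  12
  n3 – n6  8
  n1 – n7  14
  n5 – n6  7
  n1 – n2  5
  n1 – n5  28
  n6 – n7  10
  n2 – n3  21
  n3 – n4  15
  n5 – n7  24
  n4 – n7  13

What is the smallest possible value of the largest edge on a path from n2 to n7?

12

Some routes from n2 to n7:
n2→n3→n4→n7: max(21, 15, 13) = 21
n2→n3→n6→n7: max(21, 8, 10) = 21
n2→n1→n7: max(5, 14) = 14
n2→n6→n7: max(12, 10) = 12
n2→n6→n3→n4→n7: max(12, 8, 15, 13) = 15
The minimum achievable maximum is 12.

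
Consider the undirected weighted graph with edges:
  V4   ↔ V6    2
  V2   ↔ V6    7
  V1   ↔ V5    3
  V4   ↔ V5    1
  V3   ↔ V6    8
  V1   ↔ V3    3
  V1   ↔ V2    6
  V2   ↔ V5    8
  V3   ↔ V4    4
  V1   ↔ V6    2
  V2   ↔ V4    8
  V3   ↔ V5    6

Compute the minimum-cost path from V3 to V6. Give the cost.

5

Comparing a few candidate routes:
V3 - V6: 8
V3 - V5 - V4 - V6: 6 + 1 + 2 = 9
V3 - V1 - V6: 3 + 2 = 5
V3 - V4 - V6: 4 + 2 = 6
Best route has total 5.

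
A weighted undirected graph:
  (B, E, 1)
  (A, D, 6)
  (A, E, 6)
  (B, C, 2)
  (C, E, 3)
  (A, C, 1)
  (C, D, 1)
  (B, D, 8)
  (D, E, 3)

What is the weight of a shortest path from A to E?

4

Some routes from A to E:
A→C→E: 1 + 3 = 4
A→E: 6
A→C→D→E: 1 + 1 + 3 = 5
A→C→B→E: 1 + 2 + 1 = 4
A→D→E: 6 + 3 = 9
Best route has total 4.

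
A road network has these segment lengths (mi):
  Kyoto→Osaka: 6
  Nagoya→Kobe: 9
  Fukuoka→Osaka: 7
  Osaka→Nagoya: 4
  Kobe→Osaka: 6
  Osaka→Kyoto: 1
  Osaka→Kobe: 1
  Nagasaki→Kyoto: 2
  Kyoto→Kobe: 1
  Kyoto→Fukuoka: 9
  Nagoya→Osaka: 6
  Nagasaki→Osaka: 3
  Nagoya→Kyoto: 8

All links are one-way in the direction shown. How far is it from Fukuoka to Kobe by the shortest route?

8

Paths from Fukuoka to Kobe:
Fukuoka → Osaka → Kyoto → Kobe: 7 + 1 + 1 = 9
Fukuoka → Osaka → Kobe: 7 + 1 = 8
Fukuoka → Osaka → Nagoya → Kyoto → Kobe: 7 + 4 + 8 + 1 = 20
Fukuoka → Osaka → Nagoya → Kobe: 7 + 4 + 9 = 20
Shortest: 8 mi.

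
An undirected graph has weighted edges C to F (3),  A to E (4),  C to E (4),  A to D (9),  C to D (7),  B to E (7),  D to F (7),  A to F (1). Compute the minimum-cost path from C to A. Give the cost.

Some routes from C to A:
C → E → A: 4 + 4 = 8
C → D → F → A: 7 + 7 + 1 = 15
C → F → A: 3 + 1 = 4
Best route has total 4.

4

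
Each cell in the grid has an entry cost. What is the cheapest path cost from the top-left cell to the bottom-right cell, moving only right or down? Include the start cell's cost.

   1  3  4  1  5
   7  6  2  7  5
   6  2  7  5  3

Cheapest: r0c0 -> r0c1 -> r0c2 -> r0c3 -> r0c4 -> r1c4 -> r2c4
  1 + 3 + 4 + 1 + 5 + 5 + 3 = 22

22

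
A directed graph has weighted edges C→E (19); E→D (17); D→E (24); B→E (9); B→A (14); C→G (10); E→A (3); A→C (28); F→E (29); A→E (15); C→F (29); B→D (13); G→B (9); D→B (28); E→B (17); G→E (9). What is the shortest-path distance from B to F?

Candidate routes:
B - A - C - F: 14 + 28 + 29 = 71
B - D - E - A - C - F: 13 + 24 + 3 + 28 + 29 = 97
B - E - A - C - F: 9 + 3 + 28 + 29 = 69
Best route has total 69.

69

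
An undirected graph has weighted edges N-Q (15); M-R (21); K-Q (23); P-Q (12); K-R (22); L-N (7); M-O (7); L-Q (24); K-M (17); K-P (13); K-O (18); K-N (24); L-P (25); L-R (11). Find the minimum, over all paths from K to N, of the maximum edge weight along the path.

Comparing a few candidate routes:
K - M - R - L - N: max(17, 21, 11, 7) = 21
K - R - L - N: max(22, 11, 7) = 22
K - P - Q - L - N: max(13, 12, 24, 7) = 24
K - P - Q - N: max(13, 12, 15) = 15
K - O - M - R - L - N: max(18, 7, 21, 11, 7) = 21
K - Q - N: max(23, 15) = 23
The minimum achievable maximum is 15.

15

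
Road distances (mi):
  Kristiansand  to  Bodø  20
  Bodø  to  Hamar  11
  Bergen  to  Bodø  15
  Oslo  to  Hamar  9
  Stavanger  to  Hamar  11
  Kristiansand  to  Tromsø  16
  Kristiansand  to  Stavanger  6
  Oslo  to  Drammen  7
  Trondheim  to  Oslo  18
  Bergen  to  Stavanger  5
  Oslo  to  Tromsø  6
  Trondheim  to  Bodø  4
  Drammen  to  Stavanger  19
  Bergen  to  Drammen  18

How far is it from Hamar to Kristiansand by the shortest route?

17

Some routes from Hamar to Kristiansand:
Hamar - Stavanger - Kristiansand: 11 + 6 = 17
Hamar - Bodø - Kristiansand: 11 + 20 = 31
Hamar - Oslo - Tromsø - Kristiansand: 9 + 6 + 16 = 31
Hamar - Bodø - Bergen - Stavanger - Kristiansand: 11 + 15 + 5 + 6 = 37
Hamar - Oslo - Drammen - Stavanger - Kristiansand: 9 + 7 + 19 + 6 = 41
The minimum is 17 mi.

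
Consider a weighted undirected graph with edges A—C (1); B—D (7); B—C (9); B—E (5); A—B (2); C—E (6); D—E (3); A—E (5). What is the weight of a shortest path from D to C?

9

Comparing a few candidate routes:
D -> E -> C: 3 + 6 = 9
D -> B -> A -> C: 7 + 2 + 1 = 10
D -> E -> A -> C: 3 + 5 + 1 = 9
D -> E -> B -> A -> C: 3 + 5 + 2 + 1 = 11
D -> B -> C: 7 + 9 = 16
Best route has total 9.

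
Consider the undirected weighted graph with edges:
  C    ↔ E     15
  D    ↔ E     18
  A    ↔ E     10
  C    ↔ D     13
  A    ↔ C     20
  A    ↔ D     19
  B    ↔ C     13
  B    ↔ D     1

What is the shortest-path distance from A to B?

20

Checking several routes:
A-E-D-B: 10 + 18 + 1 = 29
A-D-B: 19 + 1 = 20
A-C-B: 20 + 13 = 33
Best route has total 20.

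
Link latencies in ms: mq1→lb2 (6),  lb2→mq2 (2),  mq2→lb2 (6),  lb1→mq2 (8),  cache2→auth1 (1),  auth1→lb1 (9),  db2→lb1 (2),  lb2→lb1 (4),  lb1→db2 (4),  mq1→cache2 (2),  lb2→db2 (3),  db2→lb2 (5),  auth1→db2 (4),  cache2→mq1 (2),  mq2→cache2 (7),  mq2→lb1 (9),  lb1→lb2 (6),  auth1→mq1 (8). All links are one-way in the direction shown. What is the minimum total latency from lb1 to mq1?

Some routes from lb1 to mq1:
lb1 -> lb2 -> mq2 -> cache2 -> auth1 -> mq1: 6 + 2 + 7 + 1 + 8 = 24
lb1 -> db2 -> lb2 -> mq2 -> cache2 -> mq1: 4 + 5 + 2 + 7 + 2 = 20
lb1 -> mq2 -> cache2 -> mq1: 8 + 7 + 2 = 17
lb1 -> lb2 -> mq2 -> cache2 -> mq1: 6 + 2 + 7 + 2 = 17
lb1 -> mq2 -> cache2 -> auth1 -> mq1: 8 + 7 + 1 + 8 = 24
Shortest: 17 ms.

17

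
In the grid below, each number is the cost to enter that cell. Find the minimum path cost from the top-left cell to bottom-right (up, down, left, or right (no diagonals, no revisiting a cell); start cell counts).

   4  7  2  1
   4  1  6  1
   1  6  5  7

Take (0,0) (0,1) (0,2) (0,3) (1,3) (2,3) for a total of 4 + 7 + 2 + 1 + 1 + 7 = 22.

22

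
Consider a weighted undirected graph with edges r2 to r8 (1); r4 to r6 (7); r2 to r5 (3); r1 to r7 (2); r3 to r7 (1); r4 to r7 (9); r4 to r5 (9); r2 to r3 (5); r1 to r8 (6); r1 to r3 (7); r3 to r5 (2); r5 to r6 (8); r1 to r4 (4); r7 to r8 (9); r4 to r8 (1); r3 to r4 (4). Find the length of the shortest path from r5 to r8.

4

A few of the r5→r8 routes:
r5→r2→r8: 3 + 1 = 4
r5→r3→r2→r8: 2 + 5 + 1 = 8
r5→r3→r4→r8: 2 + 4 + 1 = 7
r5→r4→r8: 9 + 1 = 10
r5→r3→r7→r1→r4→r8: 2 + 1 + 2 + 4 + 1 = 10
r5→r3→r7→r1→r8: 2 + 1 + 2 + 6 = 11
Best route has total 4.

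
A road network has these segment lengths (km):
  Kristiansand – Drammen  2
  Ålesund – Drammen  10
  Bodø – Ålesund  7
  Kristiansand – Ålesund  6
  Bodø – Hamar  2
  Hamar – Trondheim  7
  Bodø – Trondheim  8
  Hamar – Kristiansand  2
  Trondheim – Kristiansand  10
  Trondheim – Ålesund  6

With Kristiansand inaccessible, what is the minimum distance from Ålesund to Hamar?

9

Checking several routes:
Ålesund -> Trondheim -> Bodø -> Hamar: 6 + 8 + 2 = 16
Ålesund -> Trondheim -> Hamar: 6 + 7 = 13
Ålesund -> Bodø -> Hamar: 7 + 2 = 9
Best route has total 9 km.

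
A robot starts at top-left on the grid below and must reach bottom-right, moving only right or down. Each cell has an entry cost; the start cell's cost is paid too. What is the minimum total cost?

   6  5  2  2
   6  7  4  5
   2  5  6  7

Best path: (0,0)→(0,1)→(0,2)→(0,3)→(1,3)→(2,3)
Cost: 6 + 5 + 2 + 2 + 5 + 7 = 27

27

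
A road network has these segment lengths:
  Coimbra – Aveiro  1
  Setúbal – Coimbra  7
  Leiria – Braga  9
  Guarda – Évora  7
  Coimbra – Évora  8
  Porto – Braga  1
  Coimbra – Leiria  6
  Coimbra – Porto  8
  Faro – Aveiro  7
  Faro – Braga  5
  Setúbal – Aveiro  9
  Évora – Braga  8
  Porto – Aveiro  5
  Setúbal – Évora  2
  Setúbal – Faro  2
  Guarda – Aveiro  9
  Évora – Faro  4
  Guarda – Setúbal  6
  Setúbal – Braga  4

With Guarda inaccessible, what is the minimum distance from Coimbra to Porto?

6

A few of the Coimbra→Porto routes:
Coimbra - Aveiro - Faro - Braga - Porto: 1 + 7 + 5 + 1 = 14
Coimbra - Aveiro - Porto: 1 + 5 = 6
Coimbra - Setúbal - Braga - Porto: 7 + 4 + 1 = 12
Coimbra - Porto: 8
Shortest: 6.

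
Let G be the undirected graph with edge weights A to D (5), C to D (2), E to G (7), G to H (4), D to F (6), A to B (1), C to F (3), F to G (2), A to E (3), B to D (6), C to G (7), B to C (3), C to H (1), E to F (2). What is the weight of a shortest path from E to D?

Some routes from E to D:
E→F→C→D: 2 + 3 + 2 = 7
E→F→D: 2 + 6 = 8
E→A→B→C→D: 3 + 1 + 3 + 2 = 9
E→A→D: 3 + 5 = 8
Best route has total 7.

7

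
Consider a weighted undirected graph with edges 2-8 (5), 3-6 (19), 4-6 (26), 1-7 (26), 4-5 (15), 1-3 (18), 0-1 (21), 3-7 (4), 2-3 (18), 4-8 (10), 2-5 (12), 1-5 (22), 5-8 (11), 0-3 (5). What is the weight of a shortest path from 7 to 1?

22

Checking several routes:
7 -> 3 -> 2 -> 8 -> 5 -> 1: 4 + 18 + 5 + 11 + 22 = 60
7 -> 1: 26
7 -> 3 -> 2 -> 5 -> 1: 4 + 18 + 12 + 22 = 56
7 -> 3 -> 0 -> 1: 4 + 5 + 21 = 30
7 -> 3 -> 2 -> 8 -> 4 -> 5 -> 1: 4 + 18 + 5 + 10 + 15 + 22 = 74
7 -> 3 -> 1: 4 + 18 = 22
Shortest: 22.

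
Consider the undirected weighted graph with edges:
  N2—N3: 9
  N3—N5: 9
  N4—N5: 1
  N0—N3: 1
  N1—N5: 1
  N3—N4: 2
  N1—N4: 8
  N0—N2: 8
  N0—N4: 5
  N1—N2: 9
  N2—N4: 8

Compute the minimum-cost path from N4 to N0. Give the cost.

Comparing a few candidate routes:
N4-N3-N0: 2 + 1 = 3
N4-N5-N3-N0: 1 + 9 + 1 = 11
N4-N2-N0: 8 + 8 = 16
N4-N0: 5
Best route has total 3.

3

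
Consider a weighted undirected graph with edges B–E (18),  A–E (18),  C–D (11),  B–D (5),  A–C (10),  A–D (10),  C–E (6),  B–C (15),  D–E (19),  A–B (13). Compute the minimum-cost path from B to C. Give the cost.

15

A few of the B→C routes:
B → A → C: 13 + 10 = 23
B → D → C: 5 + 11 = 16
B → D → E → C: 5 + 19 + 6 = 30
B → D → A → C: 5 + 10 + 10 = 25
B → C: 15
B → E → C: 18 + 6 = 24
Best route has total 15.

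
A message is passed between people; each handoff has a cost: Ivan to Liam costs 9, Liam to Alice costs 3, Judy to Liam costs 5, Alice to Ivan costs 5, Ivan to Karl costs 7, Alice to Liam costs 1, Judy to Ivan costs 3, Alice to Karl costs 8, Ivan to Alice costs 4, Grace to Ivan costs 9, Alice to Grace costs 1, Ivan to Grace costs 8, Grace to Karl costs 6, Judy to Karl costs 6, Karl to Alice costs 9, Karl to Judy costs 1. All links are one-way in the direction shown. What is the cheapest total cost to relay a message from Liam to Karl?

Candidate routes:
Liam -> Alice -> Karl: 3 + 8 = 11
Liam -> Alice -> Grace -> Ivan -> Karl: 3 + 1 + 9 + 7 = 20
Liam -> Alice -> Grace -> Karl: 3 + 1 + 6 = 10
Liam -> Alice -> Ivan -> Karl: 3 + 5 + 7 = 15
Liam -> Alice -> Ivan -> Grace -> Karl: 3 + 5 + 8 + 6 = 22
Best route has total 10.

10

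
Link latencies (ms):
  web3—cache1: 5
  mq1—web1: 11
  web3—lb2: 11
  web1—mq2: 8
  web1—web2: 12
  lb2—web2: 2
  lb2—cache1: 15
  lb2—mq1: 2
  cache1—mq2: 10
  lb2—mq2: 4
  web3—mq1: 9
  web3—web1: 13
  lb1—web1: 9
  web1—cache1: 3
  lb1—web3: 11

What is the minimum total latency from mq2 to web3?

Checking several routes:
mq2 - lb2 - mq1 - web3: 4 + 2 + 9 = 15
mq2 - lb2 - web3: 4 + 11 = 15
mq2 - cache1 - web3: 10 + 5 = 15
Best route has total 15 ms.

15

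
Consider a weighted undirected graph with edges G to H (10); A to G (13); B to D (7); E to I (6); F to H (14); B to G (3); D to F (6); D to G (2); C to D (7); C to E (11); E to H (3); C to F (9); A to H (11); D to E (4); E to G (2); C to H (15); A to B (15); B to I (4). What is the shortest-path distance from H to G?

Some routes from H to G:
H - E - G: 3 + 2 = 5
H - G: 10
H - E - D - B - G: 3 + 4 + 7 + 3 = 17
H - E - D - G: 3 + 4 + 2 = 9
H - E - I - B - G: 3 + 6 + 4 + 3 = 16
Shortest: 5.

5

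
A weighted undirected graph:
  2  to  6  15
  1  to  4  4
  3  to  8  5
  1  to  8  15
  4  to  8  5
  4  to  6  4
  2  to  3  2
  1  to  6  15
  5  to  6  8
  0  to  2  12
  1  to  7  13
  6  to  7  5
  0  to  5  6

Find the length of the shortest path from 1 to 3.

Some routes from 1 to 3:
1 - 6 - 4 - 8 - 3: 15 + 4 + 5 + 5 = 29
1 - 4 - 6 - 2 - 3: 4 + 4 + 15 + 2 = 25
1 - 8 - 3: 15 + 5 = 20
1 - 4 - 8 - 3: 4 + 5 + 5 = 14
Shortest: 14.

14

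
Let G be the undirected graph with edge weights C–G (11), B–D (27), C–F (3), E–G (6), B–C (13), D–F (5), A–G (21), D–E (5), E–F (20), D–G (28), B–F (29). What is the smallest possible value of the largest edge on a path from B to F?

13

Checking several routes:
B→C→G→E→F: max(13, 11, 6, 20) = 20
B→D→E→G→C→F: max(27, 5, 6, 11, 3) = 27
B→C→F: max(13, 3) = 13
B→C→G→E→D→F: max(13, 11, 6, 5, 5) = 13
Best route has worst link 13.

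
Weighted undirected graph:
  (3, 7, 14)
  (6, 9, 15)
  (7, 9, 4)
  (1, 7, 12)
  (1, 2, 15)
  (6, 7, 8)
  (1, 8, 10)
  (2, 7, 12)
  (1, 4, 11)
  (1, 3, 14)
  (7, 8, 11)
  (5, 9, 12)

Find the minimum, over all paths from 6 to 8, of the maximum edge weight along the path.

Comparing a few candidate routes:
6 - 7 - 1 - 8: max(8, 12, 10) = 12
6 - 7 - 3 - 1 - 8: max(8, 14, 14, 10) = 14
6 - 7 - 8: max(8, 11) = 11
Smallest bottleneck: 11.

11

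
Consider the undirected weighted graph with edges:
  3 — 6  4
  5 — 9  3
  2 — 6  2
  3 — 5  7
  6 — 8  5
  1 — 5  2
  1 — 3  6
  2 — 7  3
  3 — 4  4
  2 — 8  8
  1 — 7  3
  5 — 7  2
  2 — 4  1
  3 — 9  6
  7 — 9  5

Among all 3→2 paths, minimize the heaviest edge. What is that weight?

Checking several routes:
3 → 9 → 5 → 7 → 2: max(6, 3, 2, 3) = 6
3 → 9 → 5 → 1 → 7 → 2: max(6, 3, 2, 3, 3) = 6
3 → 6 → 2: max(4, 2) = 4
3 → 4 → 2: max(4, 1) = 4
3 → 9 → 7 → 2: max(6, 5, 3) = 6
The minimum achievable maximum is 4.

4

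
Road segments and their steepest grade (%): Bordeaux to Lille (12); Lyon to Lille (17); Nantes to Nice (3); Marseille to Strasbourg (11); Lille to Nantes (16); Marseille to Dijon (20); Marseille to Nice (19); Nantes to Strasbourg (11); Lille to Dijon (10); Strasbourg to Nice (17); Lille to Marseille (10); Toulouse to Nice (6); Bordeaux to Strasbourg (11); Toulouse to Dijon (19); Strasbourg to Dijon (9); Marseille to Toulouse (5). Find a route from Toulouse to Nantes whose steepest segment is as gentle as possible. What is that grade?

Checking several routes:
Toulouse -> Marseille -> Strasbourg -> Dijon -> Lille -> Nantes: max(5, 11, 9, 10, 16) = 16
Toulouse -> Marseille -> Lille -> Bordeaux -> Strasbourg -> Nantes: max(5, 10, 12, 11, 11) = 12
Toulouse -> Marseille -> Lille -> Dijon -> Strasbourg -> Nantes: max(5, 10, 10, 9, 11) = 11
Toulouse -> Marseille -> Strasbourg -> Nantes: max(5, 11, 11) = 11
Toulouse -> Nice -> Nantes: max(6, 3) = 6
Toulouse -> Marseille -> Strasbourg -> Bordeaux -> Lille -> Nantes: max(5, 11, 11, 12, 16) = 16
Smallest bottleneck: 6%.

6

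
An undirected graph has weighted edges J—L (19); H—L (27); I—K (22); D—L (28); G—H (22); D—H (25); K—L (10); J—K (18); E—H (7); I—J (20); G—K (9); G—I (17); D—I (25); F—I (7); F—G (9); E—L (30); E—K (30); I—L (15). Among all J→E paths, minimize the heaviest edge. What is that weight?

Some routes from J to E:
J → K → L → I → G → H → E: max(18, 10, 15, 17, 22, 7) = 22
J → K → G → H → E: max(18, 9, 22, 7) = 22
J → K → I → F → G → H → E: max(18, 22, 7, 9, 22, 7) = 22
J → K → L → I → F → G → H → E: max(18, 10, 15, 7, 9, 22, 7) = 22
J → K → I → G → H → E: max(18, 22, 17, 22, 7) = 22
Smallest bottleneck: 22.

22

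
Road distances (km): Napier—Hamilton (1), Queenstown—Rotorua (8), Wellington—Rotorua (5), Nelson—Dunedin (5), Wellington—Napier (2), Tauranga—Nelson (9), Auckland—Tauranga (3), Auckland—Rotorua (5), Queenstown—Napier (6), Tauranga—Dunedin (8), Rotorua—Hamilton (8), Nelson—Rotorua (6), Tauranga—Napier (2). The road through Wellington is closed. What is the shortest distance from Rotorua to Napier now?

9

Paths from Rotorua to Napier avoiding Wellington:
Rotorua-Nelson-Dunedin-Tauranga-Napier: 6 + 5 + 8 + 2 = 21
Rotorua-Hamilton-Napier: 8 + 1 = 9
Rotorua-Nelson-Tauranga-Napier: 6 + 9 + 2 = 17
Rotorua-Auckland-Tauranga-Napier: 5 + 3 + 2 = 10
Rotorua-Queenstown-Napier: 8 + 6 = 14
The minimum is 9 km.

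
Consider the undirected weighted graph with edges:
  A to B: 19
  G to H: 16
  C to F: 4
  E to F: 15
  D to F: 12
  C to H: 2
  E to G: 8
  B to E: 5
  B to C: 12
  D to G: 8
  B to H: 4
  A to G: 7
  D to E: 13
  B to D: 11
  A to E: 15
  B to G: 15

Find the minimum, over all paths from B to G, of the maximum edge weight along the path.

Some routes from B to G:
B -> D -> G: max(11, 8) = 11
B -> C -> F -> D -> G: max(12, 4, 12, 8) = 12
B -> H -> C -> F -> D -> G: max(4, 2, 4, 12, 8) = 12
B -> E -> G: max(5, 8) = 8
B -> E -> D -> G: max(5, 13, 8) = 13
B -> H -> C -> F -> D -> E -> G: max(4, 2, 4, 12, 13, 8) = 13
Best route has worst link 8.

8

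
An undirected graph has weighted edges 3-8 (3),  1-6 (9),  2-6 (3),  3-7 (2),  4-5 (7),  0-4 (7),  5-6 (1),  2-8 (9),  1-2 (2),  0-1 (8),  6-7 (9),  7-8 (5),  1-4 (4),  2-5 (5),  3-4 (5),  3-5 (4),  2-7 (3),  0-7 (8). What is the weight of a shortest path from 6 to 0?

A few of the 6→0 routes:
6 -> 2 -> 7 -> 0: 3 + 3 + 8 = 14
6 -> 2 -> 1 -> 0: 3 + 2 + 8 = 13
6 -> 5 -> 3 -> 7 -> 0: 1 + 4 + 2 + 8 = 15
6 -> 5 -> 4 -> 0: 1 + 7 + 7 = 15
Shortest: 13.

13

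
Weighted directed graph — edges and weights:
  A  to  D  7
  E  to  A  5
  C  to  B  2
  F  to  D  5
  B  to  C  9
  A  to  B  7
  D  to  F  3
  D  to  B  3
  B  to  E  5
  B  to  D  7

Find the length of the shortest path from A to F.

10

Candidate routes:
A -> D -> F: 7 + 3 = 10
A -> B -> D -> F: 7 + 7 + 3 = 17
The minimum is 10.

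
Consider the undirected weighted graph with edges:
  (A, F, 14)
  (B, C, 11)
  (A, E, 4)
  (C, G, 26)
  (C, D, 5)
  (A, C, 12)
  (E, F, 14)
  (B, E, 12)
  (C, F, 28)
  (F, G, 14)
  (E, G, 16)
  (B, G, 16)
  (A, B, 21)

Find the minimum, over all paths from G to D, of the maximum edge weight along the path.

Some routes from G to D:
G → F → E → B → C → D: max(14, 14, 12, 11, 5) = 14
G → F → E → A → C → D: max(14, 14, 4, 12, 5) = 14
G → F → A → E → B → C → D: max(14, 14, 4, 12, 11, 5) = 14
G → F → A → C → D: max(14, 14, 12, 5) = 14
The minimum achievable maximum is 14.

14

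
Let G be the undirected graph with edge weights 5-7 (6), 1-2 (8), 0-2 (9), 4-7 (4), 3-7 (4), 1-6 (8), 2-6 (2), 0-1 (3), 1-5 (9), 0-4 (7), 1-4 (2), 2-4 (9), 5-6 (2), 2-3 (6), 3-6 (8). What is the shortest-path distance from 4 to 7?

A few of the 4→7 routes:
4 -> 2 -> 3 -> 7: 9 + 6 + 4 = 19
4 -> 1 -> 5 -> 7: 2 + 9 + 6 = 17
4 -> 7: 4
4 -> 2 -> 6 -> 5 -> 7: 9 + 2 + 2 + 6 = 19
4 -> 1 -> 6 -> 5 -> 7: 2 + 8 + 2 + 6 = 18
Best route has total 4.

4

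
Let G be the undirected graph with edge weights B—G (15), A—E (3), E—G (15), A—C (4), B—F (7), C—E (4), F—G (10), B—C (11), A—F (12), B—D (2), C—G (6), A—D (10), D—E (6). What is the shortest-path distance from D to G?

Some routes from D to G:
D→E→C→G: 6 + 4 + 6 = 16
D→E→A→C→G: 6 + 3 + 4 + 6 = 19
D→B→F→G: 2 + 7 + 10 = 19
D→B→G: 2 + 15 = 17
D→B→C→G: 2 + 11 + 6 = 19
D→A→C→G: 10 + 4 + 6 = 20
The minimum is 16.

16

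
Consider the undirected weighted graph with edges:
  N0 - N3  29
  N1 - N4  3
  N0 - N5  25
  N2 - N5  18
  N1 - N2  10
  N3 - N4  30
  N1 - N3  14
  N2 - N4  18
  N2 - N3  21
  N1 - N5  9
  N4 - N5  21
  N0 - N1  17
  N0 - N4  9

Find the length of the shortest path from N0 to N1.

A few of the N0→N1 routes:
N0 → N4 → N1: 9 + 3 = 12
N0 → N4 → N2 → N1: 9 + 18 + 10 = 37
N0 → N4 → N5 → N1: 9 + 21 + 9 = 39
N0 → N3 → N1: 29 + 14 = 43
N0 → N5 → N1: 25 + 9 = 34
N0 → N1: 17
Shortest: 12.

12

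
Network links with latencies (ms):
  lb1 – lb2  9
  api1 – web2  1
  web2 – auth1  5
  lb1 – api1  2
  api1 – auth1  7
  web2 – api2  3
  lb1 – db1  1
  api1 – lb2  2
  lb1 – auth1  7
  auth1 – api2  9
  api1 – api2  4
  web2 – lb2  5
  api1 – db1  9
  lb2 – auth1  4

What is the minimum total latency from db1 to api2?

Comparing a few candidate routes:
db1-api1-web2-api2: 9 + 1 + 3 = 13
db1-lb1-api1-lb2-web2-api2: 1 + 2 + 2 + 5 + 3 = 13
db1-api1-api2: 9 + 4 = 13
db1-lb1-api1-web2-api2: 1 + 2 + 1 + 3 = 7
db1-lb1-api1-api2: 1 + 2 + 4 = 7
Best route has total 7 ms.

7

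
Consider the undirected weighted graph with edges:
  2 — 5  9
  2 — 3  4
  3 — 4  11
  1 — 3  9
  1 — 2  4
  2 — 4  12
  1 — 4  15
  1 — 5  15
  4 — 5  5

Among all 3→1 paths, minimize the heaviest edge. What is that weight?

A few of the 3→1 routes:
3 - 2 - 1: max(4, 4) = 4
3 - 4 - 2 - 1: max(11, 12, 4) = 12
3 - 4 - 5 - 2 - 1: max(11, 5, 9, 4) = 11
3 - 1: max(9) = 9
The minimum achievable maximum is 4.

4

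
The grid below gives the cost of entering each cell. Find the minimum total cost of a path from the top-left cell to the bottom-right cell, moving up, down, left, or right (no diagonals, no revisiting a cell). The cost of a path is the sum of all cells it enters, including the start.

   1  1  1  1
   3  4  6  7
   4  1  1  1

9

Best path: (0,0) → (0,1) → (1,1) → (2,1) → (2,2) → (2,3)
Cost: 1 + 1 + 4 + 1 + 1 + 1 = 9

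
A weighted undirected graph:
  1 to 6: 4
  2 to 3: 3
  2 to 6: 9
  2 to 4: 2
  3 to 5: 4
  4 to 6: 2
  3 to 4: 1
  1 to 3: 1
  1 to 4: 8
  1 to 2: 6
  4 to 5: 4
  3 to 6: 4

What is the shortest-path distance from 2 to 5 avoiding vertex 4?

A few of the 2→5 routes:
2→3→5: 3 + 4 = 7
2→6→3→5: 9 + 4 + 4 = 17
2→1→3→5: 6 + 1 + 4 = 11
Best route has total 7.

7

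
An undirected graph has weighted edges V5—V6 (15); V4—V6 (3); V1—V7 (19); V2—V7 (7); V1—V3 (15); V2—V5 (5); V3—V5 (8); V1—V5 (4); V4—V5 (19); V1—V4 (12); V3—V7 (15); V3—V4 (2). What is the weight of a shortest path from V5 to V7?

12

A few of the V5→V7 routes:
V5 -> V1 -> V7: 4 + 19 = 23
V5 -> V1 -> V3 -> V7: 4 + 15 + 15 = 34
V5 -> V2 -> V7: 5 + 7 = 12
V5 -> V3 -> V7: 8 + 15 = 23
V5 -> V1 -> V4 -> V3 -> V7: 4 + 12 + 2 + 15 = 33
The minimum is 12.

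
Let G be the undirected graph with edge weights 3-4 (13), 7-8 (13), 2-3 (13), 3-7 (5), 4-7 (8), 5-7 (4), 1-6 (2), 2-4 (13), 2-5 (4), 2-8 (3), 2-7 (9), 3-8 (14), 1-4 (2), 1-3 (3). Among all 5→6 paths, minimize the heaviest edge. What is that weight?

5

Comparing a few candidate routes:
5→2→7→3→1→6: max(4, 9, 5, 3, 2) = 9
5→7→3→1→6: max(4, 5, 3, 2) = 5
5→7→8→2→4→3→1→6: max(4, 13, 3, 13, 13, 3, 2) = 13
5→7→4→1→6: max(4, 8, 2, 2) = 8
5→2→7→4→1→6: max(4, 9, 8, 2, 2) = 9
5→7→8→2→4→1→6: max(4, 13, 3, 13, 2, 2) = 13
Best route has worst link 5.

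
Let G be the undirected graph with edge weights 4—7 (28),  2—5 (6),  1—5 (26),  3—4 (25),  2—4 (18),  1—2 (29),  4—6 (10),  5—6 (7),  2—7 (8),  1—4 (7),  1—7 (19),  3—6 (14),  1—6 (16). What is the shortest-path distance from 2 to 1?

25

Some routes from 2 to 1:
2 - 7 - 1: 8 + 19 = 27
2 - 5 - 6 - 1: 6 + 7 + 16 = 29
2 - 4 - 1: 18 + 7 = 25
The minimum is 25.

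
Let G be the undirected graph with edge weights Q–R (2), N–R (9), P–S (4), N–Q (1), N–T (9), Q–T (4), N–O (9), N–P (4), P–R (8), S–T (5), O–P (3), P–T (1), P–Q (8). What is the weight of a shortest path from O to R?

10

A few of the O→R routes:
O - P - N - Q - R: 3 + 4 + 1 + 2 = 10
O - P - R: 3 + 8 = 11
O - P - T - Q - R: 3 + 1 + 4 + 2 = 10
Best route has total 10.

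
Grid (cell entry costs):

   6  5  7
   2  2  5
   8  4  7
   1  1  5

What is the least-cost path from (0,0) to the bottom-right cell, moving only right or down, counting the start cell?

20

Path r0c0→r1c0→r1c1→r2c1→r3c1→r3c2: 6 + 2 + 2 + 4 + 1 + 5 = 20.
For comparison, the top-then-right route costs 35.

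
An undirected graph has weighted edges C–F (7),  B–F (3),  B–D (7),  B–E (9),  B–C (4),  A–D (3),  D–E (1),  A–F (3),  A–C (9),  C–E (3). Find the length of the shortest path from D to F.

6

Some routes from D to F:
D → E → C → F: 1 + 3 + 7 = 11
D → E → C → B → F: 1 + 3 + 4 + 3 = 11
D → A → F: 3 + 3 = 6
D → B → F: 7 + 3 = 10
Best route has total 6.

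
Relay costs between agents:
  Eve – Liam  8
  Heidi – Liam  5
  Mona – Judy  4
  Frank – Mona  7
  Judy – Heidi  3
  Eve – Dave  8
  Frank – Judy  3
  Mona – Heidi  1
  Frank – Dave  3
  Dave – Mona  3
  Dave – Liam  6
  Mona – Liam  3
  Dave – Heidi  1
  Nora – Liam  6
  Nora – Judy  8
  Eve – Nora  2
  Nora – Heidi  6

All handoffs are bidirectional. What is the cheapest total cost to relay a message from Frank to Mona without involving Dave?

Checking several routes:
Frank → Mona: 7
Frank → Judy → Heidi → Liam → Mona: 3 + 3 + 5 + 3 = 14
Frank → Judy → Mona: 3 + 4 = 7
Frank → Judy → Heidi → Mona: 3 + 3 + 1 = 7
Frank → Judy → Nora → Heidi → Mona: 3 + 8 + 6 + 1 = 18
Best route has total 7.

7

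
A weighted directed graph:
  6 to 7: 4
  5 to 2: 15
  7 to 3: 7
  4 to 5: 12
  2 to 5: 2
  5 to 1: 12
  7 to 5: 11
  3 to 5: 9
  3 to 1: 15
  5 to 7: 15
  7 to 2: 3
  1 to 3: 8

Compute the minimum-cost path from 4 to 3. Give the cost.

Routes from 4 to 3:
4→5→1→3: 12 + 12 + 8 = 32
4→5→7→3: 12 + 15 + 7 = 34
Best route has total 32.

32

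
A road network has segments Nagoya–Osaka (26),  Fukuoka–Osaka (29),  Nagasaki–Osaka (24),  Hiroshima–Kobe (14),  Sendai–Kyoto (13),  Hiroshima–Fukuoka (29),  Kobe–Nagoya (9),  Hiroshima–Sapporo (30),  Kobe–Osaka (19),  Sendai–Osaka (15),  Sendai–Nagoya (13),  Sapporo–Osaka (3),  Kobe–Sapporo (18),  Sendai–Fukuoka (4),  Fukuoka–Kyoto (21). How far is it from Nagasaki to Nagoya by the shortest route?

50

Some routes from Nagasaki to Nagoya:
Nagasaki -> Osaka -> Nagoya: 24 + 26 = 50
Nagasaki -> Osaka -> Sendai -> Nagoya: 24 + 15 + 13 = 52
Nagasaki -> Osaka -> Kobe -> Nagoya: 24 + 19 + 9 = 52
Nagasaki -> Osaka -> Sapporo -> Kobe -> Nagoya: 24 + 3 + 18 + 9 = 54
Shortest: 50.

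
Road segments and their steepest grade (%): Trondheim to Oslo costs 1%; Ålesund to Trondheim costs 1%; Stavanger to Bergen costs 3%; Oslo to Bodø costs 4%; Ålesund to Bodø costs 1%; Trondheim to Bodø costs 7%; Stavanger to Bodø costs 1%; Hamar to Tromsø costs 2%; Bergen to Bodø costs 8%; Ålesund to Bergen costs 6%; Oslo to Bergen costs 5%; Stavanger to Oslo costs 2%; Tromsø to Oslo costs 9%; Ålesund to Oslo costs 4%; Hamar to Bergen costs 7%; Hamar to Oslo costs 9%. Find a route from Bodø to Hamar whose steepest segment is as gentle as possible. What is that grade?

7

Comparing a few candidate routes:
Bodø - Trondheim - Oslo - Stavanger - Bergen - Hamar: max(7, 1, 2, 3, 7) = 7
Bodø - Trondheim - Ålesund - Oslo - Bergen - Hamar: max(7, 1, 4, 5, 7) = 7
Bodø - Trondheim - Ålesund - Oslo - Stavanger - Bergen - Hamar: max(7, 1, 4, 2, 3, 7) = 7
Bodø - Trondheim - Oslo - Ålesund - Bergen - Hamar: max(7, 1, 4, 6, 7) = 7
Bodø - Trondheim - Oslo - Bergen - Hamar: max(7, 1, 5, 7) = 7
Bodø - Trondheim - Ålesund - Bergen - Hamar: max(7, 1, 6, 7) = 7
The minimum achievable maximum is 7%.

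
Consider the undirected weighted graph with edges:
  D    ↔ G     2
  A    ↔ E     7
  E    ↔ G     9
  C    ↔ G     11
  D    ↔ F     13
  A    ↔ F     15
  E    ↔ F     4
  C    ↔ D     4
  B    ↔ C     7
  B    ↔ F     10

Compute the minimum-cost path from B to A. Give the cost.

21

Comparing a few candidate routes:
B→F→A: 10 + 15 = 25
B→C→G→E→A: 7 + 11 + 9 + 7 = 34
B→C→D→F→E→A: 7 + 4 + 13 + 4 + 7 = 35
B→F→E→A: 10 + 4 + 7 = 21
B→C→D→F→A: 7 + 4 + 13 + 15 = 39
B→C→D→G→E→A: 7 + 4 + 2 + 9 + 7 = 29
The minimum is 21.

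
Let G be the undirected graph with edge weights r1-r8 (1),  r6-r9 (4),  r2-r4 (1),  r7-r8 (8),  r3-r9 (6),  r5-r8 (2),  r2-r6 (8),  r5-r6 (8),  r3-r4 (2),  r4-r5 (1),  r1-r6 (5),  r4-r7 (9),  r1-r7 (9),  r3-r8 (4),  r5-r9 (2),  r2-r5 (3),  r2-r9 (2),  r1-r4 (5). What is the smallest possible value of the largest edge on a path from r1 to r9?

2

Some routes from r1 to r9:
r1→r8→r3→r4→r5→r2→r9: max(1, 4, 2, 1, 3, 2) = 4
r1→r8→r5→r4→r2→r9: max(1, 2, 1, 1, 2) = 2
r1→r8→r3→r4→r5→r9: max(1, 4, 2, 1, 2) = 4
r1→r8→r5→r9: max(1, 2, 2) = 2
r1→r8→r3→r4→r2→r5→r9: max(1, 4, 2, 1, 3, 2) = 4
r1→r8→r5→r2→r9: max(1, 2, 3, 2) = 3
The minimum achievable maximum is 2.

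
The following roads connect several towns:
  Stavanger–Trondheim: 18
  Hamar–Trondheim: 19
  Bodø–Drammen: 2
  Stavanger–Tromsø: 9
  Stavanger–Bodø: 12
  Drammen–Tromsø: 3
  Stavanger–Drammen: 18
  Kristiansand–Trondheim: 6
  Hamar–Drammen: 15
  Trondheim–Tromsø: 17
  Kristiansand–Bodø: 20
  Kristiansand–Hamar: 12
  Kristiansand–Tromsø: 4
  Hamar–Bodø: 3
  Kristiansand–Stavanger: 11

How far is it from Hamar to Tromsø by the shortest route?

Comparing a few candidate routes:
Hamar -> Drammen -> Tromsø: 15 + 3 = 18
Hamar -> Bodø -> Drammen -> Tromsø: 3 + 2 + 3 = 8
Hamar -> Kristiansand -> Tromsø: 12 + 4 = 16
The minimum is 8.

8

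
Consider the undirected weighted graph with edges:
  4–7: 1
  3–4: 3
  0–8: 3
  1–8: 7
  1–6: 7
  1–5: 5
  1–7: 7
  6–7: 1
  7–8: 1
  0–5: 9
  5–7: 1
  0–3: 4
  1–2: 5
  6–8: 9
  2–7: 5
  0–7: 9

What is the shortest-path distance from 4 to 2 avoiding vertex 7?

Candidate routes:
4→3→0→8→6→1→2: 3 + 4 + 3 + 9 + 7 + 5 = 31
4→3→0→8→1→2: 3 + 4 + 3 + 7 + 5 = 22
4→3→0→5→1→2: 3 + 4 + 9 + 5 + 5 = 26
The minimum is 22.

22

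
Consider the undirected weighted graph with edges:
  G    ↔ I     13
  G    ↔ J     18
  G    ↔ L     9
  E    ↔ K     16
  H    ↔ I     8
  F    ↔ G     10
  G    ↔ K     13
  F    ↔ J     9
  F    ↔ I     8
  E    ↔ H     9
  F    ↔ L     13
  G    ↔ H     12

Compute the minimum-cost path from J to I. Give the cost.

17

Checking several routes:
J-F-G-I: 9 + 10 + 13 = 32
J-G-I: 18 + 13 = 31
J-F-I: 9 + 8 = 17
Best route has total 17.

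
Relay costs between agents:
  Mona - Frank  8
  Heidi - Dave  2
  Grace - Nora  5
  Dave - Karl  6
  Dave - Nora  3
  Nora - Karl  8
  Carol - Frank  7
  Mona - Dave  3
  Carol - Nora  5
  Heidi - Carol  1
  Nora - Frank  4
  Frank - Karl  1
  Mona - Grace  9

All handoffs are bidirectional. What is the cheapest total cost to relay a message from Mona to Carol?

Comparing a few candidate routes:
Mona -> Frank -> Carol: 8 + 7 = 15
Mona -> Dave -> Nora -> Frank -> Carol: 3 + 3 + 4 + 7 = 17
Mona -> Frank -> Nora -> Carol: 8 + 4 + 5 = 17
Mona -> Dave -> Karl -> Frank -> Carol: 3 + 6 + 1 + 7 = 17
Mona -> Dave -> Heidi -> Carol: 3 + 2 + 1 = 6
Mona -> Dave -> Nora -> Carol: 3 + 3 + 5 = 11
Best route has total 6.

6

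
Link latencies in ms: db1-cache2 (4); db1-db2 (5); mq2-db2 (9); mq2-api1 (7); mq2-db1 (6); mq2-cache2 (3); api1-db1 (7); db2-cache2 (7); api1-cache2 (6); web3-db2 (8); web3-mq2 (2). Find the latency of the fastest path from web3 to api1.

Some routes from web3 to api1:
web3 → mq2 → db1 → api1: 2 + 6 + 7 = 15
web3 → mq2 → api1: 2 + 7 = 9
web3 → mq2 → cache2 → api1: 2 + 3 + 6 = 11
Shortest: 9 ms.

9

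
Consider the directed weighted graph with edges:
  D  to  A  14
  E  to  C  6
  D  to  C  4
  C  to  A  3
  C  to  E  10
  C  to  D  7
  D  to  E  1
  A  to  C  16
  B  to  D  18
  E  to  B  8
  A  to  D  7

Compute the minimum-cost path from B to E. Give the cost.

19

Paths from B to E:
B → D → C → E: 18 + 4 + 10 = 32
B → D → A → C → E: 18 + 14 + 16 + 10 = 58
B → D → E: 18 + 1 = 19
The minimum is 19.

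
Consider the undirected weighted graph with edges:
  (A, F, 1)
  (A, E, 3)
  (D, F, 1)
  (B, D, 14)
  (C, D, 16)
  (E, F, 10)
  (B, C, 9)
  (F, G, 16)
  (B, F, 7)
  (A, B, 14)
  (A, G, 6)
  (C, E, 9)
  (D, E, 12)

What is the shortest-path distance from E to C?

9

Some routes from E to C:
E-C: 9
E-A-F-D-C: 3 + 1 + 1 + 16 = 21
E-F-B-C: 10 + 7 + 9 = 26
E-A-F-B-C: 3 + 1 + 7 + 9 = 20
The minimum is 9.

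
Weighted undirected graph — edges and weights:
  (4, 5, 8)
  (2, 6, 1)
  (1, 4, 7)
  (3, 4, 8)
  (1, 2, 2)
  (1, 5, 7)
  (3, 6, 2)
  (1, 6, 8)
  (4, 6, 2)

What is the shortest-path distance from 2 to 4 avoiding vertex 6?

Candidate routes:
2 -> 1 -> 5 -> 4: 2 + 7 + 8 = 17
2 -> 1 -> 4: 2 + 7 = 9
Best route has total 9.

9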